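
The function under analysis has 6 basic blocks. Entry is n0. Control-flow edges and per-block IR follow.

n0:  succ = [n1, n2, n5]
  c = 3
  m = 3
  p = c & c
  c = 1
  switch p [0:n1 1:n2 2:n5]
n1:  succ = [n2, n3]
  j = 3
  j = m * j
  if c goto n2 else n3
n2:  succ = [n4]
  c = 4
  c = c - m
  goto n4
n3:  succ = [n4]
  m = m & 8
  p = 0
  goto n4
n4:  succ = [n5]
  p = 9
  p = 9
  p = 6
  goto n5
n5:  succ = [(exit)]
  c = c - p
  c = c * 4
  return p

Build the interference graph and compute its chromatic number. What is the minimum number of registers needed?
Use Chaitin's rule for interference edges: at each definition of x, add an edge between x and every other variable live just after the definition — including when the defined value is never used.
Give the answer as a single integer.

Answer: 3

Working:
Per-block:
  n0: {c,m,p} / ∅
  n1: {j} / {c,m}
  n2: {c} / {m}
  n3: {m,p} / {m}
  n4: {p} / ∅
  n5: {c} / {c,p}

Backward fixpoint:
  n0: in=∅ out={c,m,p}
  n1: in={c,m} out={c,m}
  n2: in={m} out={c}
  n3: in={c,m} out={c}
  n4: in={c} out={c,p}
  n5: in={c,p} out=∅

Interference:
  c — {j,m,p}
  j — {c,m}
  m — {c,j,p}
  p — {c,m}

Registers:
  {c,j,m} pairwise interfere (3-clique) ⇒ χ ≥ 3
  3-colouring: r0={c}  r1={m}  r2={j,p}
  χ = 3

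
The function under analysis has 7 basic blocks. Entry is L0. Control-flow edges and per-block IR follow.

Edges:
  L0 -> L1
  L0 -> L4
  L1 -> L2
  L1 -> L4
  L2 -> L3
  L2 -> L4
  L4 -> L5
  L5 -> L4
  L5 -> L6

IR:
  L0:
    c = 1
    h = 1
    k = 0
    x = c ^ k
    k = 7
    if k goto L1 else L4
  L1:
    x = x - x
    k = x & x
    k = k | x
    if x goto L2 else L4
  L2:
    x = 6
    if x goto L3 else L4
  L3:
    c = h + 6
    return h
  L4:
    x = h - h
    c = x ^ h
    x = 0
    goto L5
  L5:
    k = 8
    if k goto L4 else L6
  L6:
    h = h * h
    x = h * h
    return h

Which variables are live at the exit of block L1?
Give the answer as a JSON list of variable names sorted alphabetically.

def/use:
  L0: def={c,h,k,x} ue=∅
  L1: def={k,x} ue={x}
  L2: def={x} ue=∅
  L3: def={c} ue={h}
  L4: def={c,x} ue={h}
  L5: def={k} ue=∅
  L6: def={h,x} ue={h}

Live sets:
  L0: in=∅ out={h,x}
  L1: in={h,x} out={h}
  L2: in={h} out={h}
  L3: in={h} out=∅
  L4: in={h} out={h}
  L5: in={h} out={h}
  L6: in={h} out=∅

live-out(L1) = ["h"]

Answer: ["h"]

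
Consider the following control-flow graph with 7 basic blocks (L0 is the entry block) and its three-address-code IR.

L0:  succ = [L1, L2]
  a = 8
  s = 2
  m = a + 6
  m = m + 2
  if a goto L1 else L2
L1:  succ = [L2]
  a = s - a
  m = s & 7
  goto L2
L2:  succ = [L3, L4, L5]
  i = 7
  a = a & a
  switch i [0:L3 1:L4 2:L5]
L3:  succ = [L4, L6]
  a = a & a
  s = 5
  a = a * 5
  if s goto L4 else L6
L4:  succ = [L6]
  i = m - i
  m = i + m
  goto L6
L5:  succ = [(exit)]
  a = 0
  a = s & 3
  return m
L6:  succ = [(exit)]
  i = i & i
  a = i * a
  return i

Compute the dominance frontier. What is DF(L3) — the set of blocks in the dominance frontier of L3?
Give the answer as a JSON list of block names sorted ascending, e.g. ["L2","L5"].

Answer: ["L4", "L6"]

Derivation:
idom tree: L1←L0 L2←L0 L3←L2 L4←L2 L5←L2 L6←L2
Join-block Dom:
  L2: preds {L0,L1}: {L0} ∩ {L0,L1} = {L0}; idom=L0
  L4: preds {L2,L3}: {L0,L2} ∩ {L0,L2,L3} = {L0,L2}; idom=L2
  L6: preds {L3,L4}: {L0,L2,L3} ∩ {L0,L2,L4} = {L0,L2}; idom=L2

DF walk-up:
  join L2 pred L0: · stop@L0
  join L2 pred L1: L1 stop@L0
  join L4 pred L2: · stop@L2
  join L4 pred L3: L3 stop@L2
  join L6 pred L3: L3 stop@L2
  join L6 pred L4: L4 stop@L2
  L0 → ∅
  L1 → {L2}
  L2 → ∅
  L3 → {L4,L6}
  L4 → {L6}
  L5 → ∅
  L6 → ∅

DF(L3) = ["L4", "L6"]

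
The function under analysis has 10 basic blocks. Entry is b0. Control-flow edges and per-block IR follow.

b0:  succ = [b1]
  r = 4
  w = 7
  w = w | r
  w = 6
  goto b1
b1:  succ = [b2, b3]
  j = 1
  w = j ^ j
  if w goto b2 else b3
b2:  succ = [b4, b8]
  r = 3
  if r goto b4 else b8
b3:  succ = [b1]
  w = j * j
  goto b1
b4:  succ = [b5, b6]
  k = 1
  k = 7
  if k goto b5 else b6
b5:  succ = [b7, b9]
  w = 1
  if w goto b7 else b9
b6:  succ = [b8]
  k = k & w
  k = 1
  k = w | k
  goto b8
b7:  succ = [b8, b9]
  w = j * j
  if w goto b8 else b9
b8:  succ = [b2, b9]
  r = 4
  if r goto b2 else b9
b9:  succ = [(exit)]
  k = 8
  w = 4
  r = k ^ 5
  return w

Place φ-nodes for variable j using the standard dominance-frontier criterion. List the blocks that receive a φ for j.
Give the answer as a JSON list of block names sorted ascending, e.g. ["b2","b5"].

Answer: ["b1"]

Analysis:
idom tree: b1←b0 b2←b1 b3←b1 b4←b2 b5←b4 b6←b4 b7←b5 b8←b2 b9←b2
Dom∩ at merges:
  b1: preds {b0,b3}: {b0} ∩ {b0,b1,b3} = {b0}; idom=b0
  b2: preds {b1,b8}: {b0,b1} ∩ {b0,b1,b2,b8} = {b0,b1}; idom=b1
  b8: preds {b2,b6,b7}: {b0,b1,b2} ∩ {b0,b1,b2,b4,b6} ∩ {b0,b1,b2,b4,b5,b7} = {b0,b1,b2}; idom=b2
  b9: preds {b5,b7,b8}: {b0,b1,b2,b4,b5} ∩ {b0,b1,b2,b4,b5,b7} ∩ {b0,b1,b2,b8} = {b0,b1,b2}; idom=b2

DF derivation:
  join b1 pred b0: · stop@b0
  join b1 pred b3: b3→b1 stop@b0
  join b2 pred b1: · stop@b1
  join b2 pred b8: b8→b2 stop@b1
  join b8 pred b2: · stop@b2
  join b8 pred b6: b6→b4 stop@b2
  join b8 pred b7: b7→b5→b4 stop@b2
  join b9 pred b5: b5→b4 stop@b2
  join b9 pred b7: b7→b5→b4 stop@b2
  join b9 pred b8: b8 stop@b2
  b0: DF=∅
  b1: DF={b1}
  b2: DF={b2}
  b3: DF={b1}
  b4: DF={b8,b9}
  b5: DF={b8,b9}
  b6: DF={b8}
  b7: DF={b8,b9}
  b8: DF={b2,b9}
  b9: DF=∅

φ for j: defs {b1}
  DF⁺ = {b1}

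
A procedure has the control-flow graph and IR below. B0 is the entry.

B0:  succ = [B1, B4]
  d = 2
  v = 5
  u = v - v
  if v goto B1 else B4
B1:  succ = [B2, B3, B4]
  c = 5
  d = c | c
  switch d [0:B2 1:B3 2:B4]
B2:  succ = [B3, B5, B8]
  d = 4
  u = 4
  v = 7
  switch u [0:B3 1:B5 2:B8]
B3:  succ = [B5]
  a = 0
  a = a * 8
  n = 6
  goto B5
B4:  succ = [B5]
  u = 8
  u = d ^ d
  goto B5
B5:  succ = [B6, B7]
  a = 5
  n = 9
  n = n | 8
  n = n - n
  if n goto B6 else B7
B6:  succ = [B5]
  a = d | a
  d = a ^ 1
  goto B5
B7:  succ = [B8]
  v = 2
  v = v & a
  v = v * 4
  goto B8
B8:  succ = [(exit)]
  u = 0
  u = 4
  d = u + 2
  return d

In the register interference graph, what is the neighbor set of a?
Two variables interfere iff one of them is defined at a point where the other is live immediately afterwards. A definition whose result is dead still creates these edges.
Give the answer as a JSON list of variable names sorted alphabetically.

Answer: ["d", "n", "v"]

Derivation:
Block summaries:
  B0 def {d,u,v} use ∅
  B1 def {c,d} use ∅
  B2 def {d,u,v} use ∅
  B3 def {a,n} use ∅
  B4 def {u} use {d}
  B5 def {a,n} use ∅
  B6 def {a,d} use {a,d}
  B7 def {v} use {a}
  B8 def {d,u} use ∅

Liveness:
  B0: in=∅ out={d}
  B1: in=∅ out={d}
  B2: in=∅ out={d}
  B3: in={d} out={d}
  B4: in={d} out={d}
  B5: in={d} out={a,d}
  B6: in={a,d} out={d}
  B7: in={a} out=∅
  B8: in=∅ out=∅

Interfere edges:
  a: {d,n,v}
  c: ∅
  d: {a,n,u,v}
  n: {a,d}
  u: {d,v}
  v: {a,d,u}

N(a) = ["d", "n", "v"]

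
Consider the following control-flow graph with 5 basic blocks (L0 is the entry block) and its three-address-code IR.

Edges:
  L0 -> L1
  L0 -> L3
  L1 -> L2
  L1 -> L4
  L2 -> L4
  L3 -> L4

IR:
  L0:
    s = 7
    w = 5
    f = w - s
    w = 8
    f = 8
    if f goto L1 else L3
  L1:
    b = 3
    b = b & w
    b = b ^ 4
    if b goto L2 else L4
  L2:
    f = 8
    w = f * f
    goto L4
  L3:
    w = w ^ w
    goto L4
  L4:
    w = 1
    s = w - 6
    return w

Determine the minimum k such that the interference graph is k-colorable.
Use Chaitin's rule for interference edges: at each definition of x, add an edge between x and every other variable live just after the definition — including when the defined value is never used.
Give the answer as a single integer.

Per-block:
  L0: {f,s,w} / ∅
  L1: {b} / {w}
  L2: {f,w} / ∅
  L3: {w} / {w}
  L4: {s,w} / ∅

Backward fixpoint:
  live L0: ∅→{w}
  live L1: {w}→∅
  live L2: ∅→∅
  live L3: {w}→∅
  live L4: ∅→∅

Conflict graph:
  b — {w}
  f — {w}
  s — {w}
  w — {b,f,s}

Registers:
  clique {b,w} ⇒ need ≥ 2
  2-colouring: R0={w}  R1={b,f,s}
  χ = 2

Answer: 2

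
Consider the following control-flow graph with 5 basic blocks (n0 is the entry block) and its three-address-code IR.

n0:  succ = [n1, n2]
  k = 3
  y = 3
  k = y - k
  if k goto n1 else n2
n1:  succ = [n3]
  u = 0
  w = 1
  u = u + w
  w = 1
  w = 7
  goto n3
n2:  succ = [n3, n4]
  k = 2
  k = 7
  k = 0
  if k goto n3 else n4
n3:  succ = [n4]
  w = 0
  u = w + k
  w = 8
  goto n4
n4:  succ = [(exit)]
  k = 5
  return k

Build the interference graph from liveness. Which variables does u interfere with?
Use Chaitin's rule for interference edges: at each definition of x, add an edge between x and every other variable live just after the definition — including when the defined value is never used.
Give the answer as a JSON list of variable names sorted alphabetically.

Answer: ["k", "w"]

Analysis:
Per-block:
  n0: {k,y} / ∅
  n1: {u,w} / ∅
  n2: {k} / ∅
  n3: {u,w} / {k}
  n4: {k} / ∅

Live sets:
  live n0: ∅→{k}
  live n1: {k}→{k}
  live n2: ∅→{k}
  live n3: {k}→∅
  live n4: ∅→∅

Interference:
  k↔{u,w,y}
  u↔{k,w}
  w↔{k,u}
  y↔{k}

N(u) = ["k", "w"]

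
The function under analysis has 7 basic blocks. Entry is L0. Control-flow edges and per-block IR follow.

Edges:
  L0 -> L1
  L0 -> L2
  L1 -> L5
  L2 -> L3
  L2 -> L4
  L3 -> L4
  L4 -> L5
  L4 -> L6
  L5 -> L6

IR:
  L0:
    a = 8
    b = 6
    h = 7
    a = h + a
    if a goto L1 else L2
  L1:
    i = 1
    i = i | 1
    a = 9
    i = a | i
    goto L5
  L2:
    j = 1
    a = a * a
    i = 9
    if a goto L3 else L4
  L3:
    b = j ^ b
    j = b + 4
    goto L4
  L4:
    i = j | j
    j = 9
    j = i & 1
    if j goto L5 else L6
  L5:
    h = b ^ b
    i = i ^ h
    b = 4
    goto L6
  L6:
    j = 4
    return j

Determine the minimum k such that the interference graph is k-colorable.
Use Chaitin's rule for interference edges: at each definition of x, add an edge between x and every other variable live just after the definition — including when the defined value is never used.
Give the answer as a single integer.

Answer: 4

Analysis:
Per-block:
  L0: {a,b,h} / ∅
  L1: {a,i} / ∅
  L2: {a,i,j} / {a}
  L3: {b,j} / {b,j}
  L4: {i,j} / {j}
  L5: {b,h,i} / {b,i}
  L6: {j} / ∅

Backward fixpoint:
  L0 li=∅ lo={a,b}
  L1 li={b} lo={b,i}
  L2 li={a,b} lo={b,j}
  L3 li={b,j} lo={b,j}
  L4 li={b,j} lo={b,i}
  L5 li={b,i} lo=∅
  L6 li=∅ lo=∅

Interference:
  a↔{b,h,i,j}
  b↔{a,h,i,j}
  h↔{a,b,i}
  i↔{a,b,h,j}
  j↔{a,b,i}

Chromatic number:
  {a,b,h,i} pairwise interfere (4-clique) ⇒ χ ≥ 4
  assign a→r0 b→r1 h→r3 i→r2 j→r3 — no edge inside a register ⇒ χ ≤ 4
  χ = 4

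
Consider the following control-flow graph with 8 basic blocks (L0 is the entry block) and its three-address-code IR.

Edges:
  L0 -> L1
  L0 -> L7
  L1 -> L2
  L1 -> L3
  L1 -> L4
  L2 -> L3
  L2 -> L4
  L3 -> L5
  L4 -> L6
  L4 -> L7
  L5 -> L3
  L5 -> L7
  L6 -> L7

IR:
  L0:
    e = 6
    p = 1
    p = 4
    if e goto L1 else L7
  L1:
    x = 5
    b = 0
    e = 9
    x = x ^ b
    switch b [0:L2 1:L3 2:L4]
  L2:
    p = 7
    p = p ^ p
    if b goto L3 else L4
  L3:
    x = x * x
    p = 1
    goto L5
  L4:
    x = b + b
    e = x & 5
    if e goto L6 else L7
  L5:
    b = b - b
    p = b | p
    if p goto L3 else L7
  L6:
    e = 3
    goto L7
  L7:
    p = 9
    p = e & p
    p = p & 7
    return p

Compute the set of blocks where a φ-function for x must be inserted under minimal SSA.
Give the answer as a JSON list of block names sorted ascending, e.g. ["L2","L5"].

Answer: ["L3", "L7"]

Analysis:
idom tree: L1←L0 L2←L1 L3←L1 L4←L1 L5←L3 L6←L4 L7←L0
Join-block Dom:
  L3: preds {L1,L2,L5}: {L0,L1} ∩ {L0,L1,L2} ∩ {L0,L1,L3,L5} = {L0,L1}; idom=L1
  L4: preds {L1,L2}: {L0,L1} ∩ {L0,L1,L2} = {L0,L1}; idom=L1
  L7: preds {L0,L4,L5,L6}: {L0} ∩ {L0,L1,L4} ∩ {L0,L1,L3,L5} ∩ {L0,L1,L4,L6} = {L0}; idom=L0

DF derivation:
  join L3 pred L1: · stop@L1
  join L3 pred L2: L2 stop@L1
  join L3 pred L5: L5→L3 stop@L1
  join L4 pred L1: · stop@L1
  join L4 pred L2: L2 stop@L1
  join L7 pred L0: · stop@L0
  join L7 pred L4: L4→L1 stop@L0
  join L7 pred L5: L5→L3→L1 stop@L0
  join L7 pred L6: L6→L4→L1 stop@L0
  DF(L0)=∅
  DF(L1)={L7}
  DF(L2)={L3,L4}
  DF(L3)={L3,L7}
  DF(L4)={L7}
  DF(L5)={L3,L7}
  DF(L6)={L7}
  DF(L7)=∅

φ for x: defs {L1,L3,L4}
  DF⁺ = {L3,L7}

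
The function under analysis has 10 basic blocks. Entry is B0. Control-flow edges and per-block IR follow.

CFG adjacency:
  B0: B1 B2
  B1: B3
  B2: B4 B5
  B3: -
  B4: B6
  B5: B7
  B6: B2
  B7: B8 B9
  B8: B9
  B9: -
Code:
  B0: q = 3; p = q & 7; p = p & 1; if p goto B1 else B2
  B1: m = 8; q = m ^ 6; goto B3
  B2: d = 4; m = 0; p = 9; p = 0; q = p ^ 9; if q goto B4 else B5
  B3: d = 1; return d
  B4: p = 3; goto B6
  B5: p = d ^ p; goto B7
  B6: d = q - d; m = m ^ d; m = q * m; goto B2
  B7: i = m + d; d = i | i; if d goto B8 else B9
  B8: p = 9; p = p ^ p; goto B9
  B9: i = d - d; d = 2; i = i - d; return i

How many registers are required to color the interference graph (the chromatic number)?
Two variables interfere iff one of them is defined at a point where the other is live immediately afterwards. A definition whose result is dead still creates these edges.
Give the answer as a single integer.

Per-block:
  B0: def={p,q} ue=∅
  B1: def={m,q} ue=∅
  B2: def={d,m,p,q} ue=∅
  B3: def={d} ue=∅
  B4: def={p} ue=∅
  B5: def={p} ue={d,p}
  B6: def={d,m} ue={d,m,q}
  B7: def={d,i} ue={d,m}
  B8: def={p} ue=∅
  B9: def={d,i} ue={d}

Live sets:
  live B0: ∅→∅
  live B1: ∅→∅
  live B2: ∅→{d,m,p,q}
  live B3: ∅→∅
  live B4: {d,m,q}→{d,m,q}
  live B5: {d,m,p}→{d,m}
  live B6: {d,m,q}→∅
  live B7: {d,m}→{d}
  live B8: {d}→{d}
  live B9: {d}→∅

Interfere edges:
  d: {i,m,p,q}
  i: {d}
  m: {d,p,q}
  p: {d,m,q}
  q: {d,m,p}

Chromatic number:
  clique {d,m,p,q} ⇒ need ≥ 4
  4-colouring: R0={d}  R1={i,m}  R2={p}  R3={q}
  χ = 4

Answer: 4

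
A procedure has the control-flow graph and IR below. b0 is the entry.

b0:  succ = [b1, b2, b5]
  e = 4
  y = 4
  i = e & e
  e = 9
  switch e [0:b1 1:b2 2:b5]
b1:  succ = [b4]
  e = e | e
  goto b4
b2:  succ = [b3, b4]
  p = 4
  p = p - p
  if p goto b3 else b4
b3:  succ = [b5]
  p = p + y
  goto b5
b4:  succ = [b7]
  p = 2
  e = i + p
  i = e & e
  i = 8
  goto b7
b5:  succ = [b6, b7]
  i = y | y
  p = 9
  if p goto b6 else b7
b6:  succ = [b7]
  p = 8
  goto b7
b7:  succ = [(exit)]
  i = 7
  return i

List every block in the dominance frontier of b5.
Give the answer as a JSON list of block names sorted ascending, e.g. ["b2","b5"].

idom tree: b1←b0 b2←b0 b3←b2 b4←b0 b5←b0 b6←b5 b7←b0
Dom at joins:
  b4: preds {b1,b2}: {b0,b1} ∩ {b0,b2} = {b0}; idom=b0
  b5: preds {b0,b3}: {b0} ∩ {b0,b2,b3} = {b0}; idom=b0
  b7: preds {b4,b5,b6}: {b0,b4} ∩ {b0,b5} ∩ {b0,b5,b6} = {b0}; idom=b0

DF walk-up:
  join b4 pred b1: b1 stop@b0
  join b4 pred b2: b2 stop@b0
  join b5 pred b0: · stop@b0
  join b5 pred b3: b3→b2 stop@b0
  join b7 pred b4: b4 stop@b0
  join b7 pred b5: b5 stop@b0
  join b7 pred b6: b6→b5 stop@b0
  b0: DF=∅
  b1: DF={b4}
  b2: DF={b4,b5}
  b3: DF={b5}
  b4: DF={b7}
  b5: DF={b7}
  b6: DF={b7}
  b7: DF=∅

DF(b5) = ["b7"]

Answer: ["b7"]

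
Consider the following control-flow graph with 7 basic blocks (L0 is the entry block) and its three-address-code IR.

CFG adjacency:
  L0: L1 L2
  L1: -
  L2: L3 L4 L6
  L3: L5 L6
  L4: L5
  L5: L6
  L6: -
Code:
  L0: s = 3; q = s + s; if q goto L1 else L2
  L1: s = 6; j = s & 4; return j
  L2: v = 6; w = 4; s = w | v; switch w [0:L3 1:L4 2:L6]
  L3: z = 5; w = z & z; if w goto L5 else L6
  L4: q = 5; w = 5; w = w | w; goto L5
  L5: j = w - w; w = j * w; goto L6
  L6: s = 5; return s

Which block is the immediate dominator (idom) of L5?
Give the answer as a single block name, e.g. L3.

Answer: L2

Derivation:
idom tree: L1←L0 L2←L0 L3←L2 L4←L2 L5←L2 L6←L2
Join-block Dom:
  L5: preds {L3,L4}: {L0,L2,L3} ∩ {L0,L2,L4} = {L0,L2}; idom=L2
  L6: preds {L2,L3,L5}: {L0,L2} ∩ {L0,L2,L3} ∩ {L0,L2,L5} = {L0,L2}; idom=L2

idom(L5) = L2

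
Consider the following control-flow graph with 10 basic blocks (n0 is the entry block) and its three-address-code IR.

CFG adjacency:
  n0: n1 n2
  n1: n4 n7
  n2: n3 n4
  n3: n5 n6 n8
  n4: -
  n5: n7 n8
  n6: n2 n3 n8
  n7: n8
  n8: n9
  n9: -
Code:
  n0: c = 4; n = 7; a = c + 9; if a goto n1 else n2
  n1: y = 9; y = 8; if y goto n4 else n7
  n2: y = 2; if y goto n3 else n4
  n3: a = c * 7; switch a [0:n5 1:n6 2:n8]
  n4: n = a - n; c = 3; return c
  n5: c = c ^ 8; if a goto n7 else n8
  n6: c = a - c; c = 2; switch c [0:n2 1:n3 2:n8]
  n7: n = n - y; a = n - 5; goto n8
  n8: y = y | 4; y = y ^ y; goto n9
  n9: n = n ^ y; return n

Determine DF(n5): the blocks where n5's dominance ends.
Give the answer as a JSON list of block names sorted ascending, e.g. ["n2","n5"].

Answer: ["n7", "n8"]

Derivation:
idom tree: n1←n0 n2←n0 n3←n2 n4←n0 n5←n3 n6←n3 n7←n0 n8←n0 n9←n8
Join-block Dom:
  n2: preds {n0,n6}: {n0} ∩ {n0,n2,n3,n6} = {n0}; idom=n0
  n3: preds {n2,n6}: {n0,n2} ∩ {n0,n2,n3,n6} = {n0,n2}; idom=n2
  n4: preds {n1,n2}: {n0,n1} ∩ {n0,n2} = {n0}; idom=n0
  n7: preds {n1,n5}: {n0,n1} ∩ {n0,n2,n3,n5} = {n0}; idom=n0
  n8: preds {n3,n5,n6,n7}: {n0,n2,n3} ∩ {n0,n2,n3,n5} ∩ {n0,n2,n3,n6} ∩ {n0,n7} = {n0}; idom=n0

DF derivation:
  join n2 pred n0: · stop@n0
  join n2 pred n6: n6→n3→n2 stop@n0
  join n3 pred n2: · stop@n2
  join n3 pred n6: n6→n3 stop@n2
  join n4 pred n1: n1 stop@n0
  join n4 pred n2: n2 stop@n0
  join n7 pred n1: n1 stop@n0
  join n7 pred n5: n5→n3→n2 stop@n0
  join n8 pred n3: n3→n2 stop@n0
  join n8 pred n5: n5→n3→n2 stop@n0
  join n8 pred n6: n6→n3→n2 stop@n0
  join n8 pred n7: n7 stop@n0
  n0 → ∅
  n1 → {n4,n7}
  n2 → {n2,n4,n7,n8}
  n3 → {n2,n3,n7,n8}
  n4 → ∅
  n5 → {n7,n8}
  n6 → {n2,n3,n8}
  n7 → {n8}
  n8 → ∅
  n9 → ∅

DF(n5) = ["n7", "n8"]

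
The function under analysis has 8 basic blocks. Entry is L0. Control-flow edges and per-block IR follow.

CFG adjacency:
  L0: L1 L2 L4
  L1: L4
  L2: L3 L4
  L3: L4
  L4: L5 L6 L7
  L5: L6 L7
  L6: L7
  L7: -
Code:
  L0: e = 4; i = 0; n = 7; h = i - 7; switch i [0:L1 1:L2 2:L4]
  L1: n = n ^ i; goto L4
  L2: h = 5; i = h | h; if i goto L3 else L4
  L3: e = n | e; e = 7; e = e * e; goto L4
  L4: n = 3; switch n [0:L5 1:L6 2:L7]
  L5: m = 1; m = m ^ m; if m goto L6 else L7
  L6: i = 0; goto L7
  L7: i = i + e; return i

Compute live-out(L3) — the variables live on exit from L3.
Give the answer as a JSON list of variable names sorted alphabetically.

Block summaries:
  L0: {e,h,i,n} / ∅
  L1: {n} / {i,n}
  L2: {h,i} / ∅
  L3: {e} / {e,n}
  L4: {n} / ∅
  L5: {m} / ∅
  L6: {i} / ∅
  L7: {i} / {e,i}

Backward fixpoint:
  live L0: ∅→{e,i,n}
  live L1: {e,i,n}→{e,i}
  live L2: {e,n}→{e,i,n}
  live L3: {e,i,n}→{e,i}
  live L4: {e,i}→{e,i}
  live L5: {e,i}→{e,i}
  live L6: {e}→{e,i}
  live L7: {e,i}→∅

live-out(L3) = ["e", "i"]

Answer: ["e", "i"]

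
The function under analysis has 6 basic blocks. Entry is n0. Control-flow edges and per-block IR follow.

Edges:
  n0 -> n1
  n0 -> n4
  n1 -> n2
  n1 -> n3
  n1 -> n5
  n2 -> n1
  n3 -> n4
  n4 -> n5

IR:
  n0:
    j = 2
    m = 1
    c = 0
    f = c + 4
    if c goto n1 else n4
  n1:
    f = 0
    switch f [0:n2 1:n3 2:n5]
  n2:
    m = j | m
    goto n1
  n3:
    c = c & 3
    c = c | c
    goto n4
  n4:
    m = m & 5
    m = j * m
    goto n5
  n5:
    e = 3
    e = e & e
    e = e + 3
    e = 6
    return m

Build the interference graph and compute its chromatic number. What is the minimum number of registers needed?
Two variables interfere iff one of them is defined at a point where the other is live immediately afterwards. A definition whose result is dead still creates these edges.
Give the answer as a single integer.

Answer: 4

Analysis:
Per-block:
  n0 def {c,f,j,m} use ∅
  n1 def {f} use ∅
  n2 def {m} use {j,m}
  n3 def {c} use {c}
  n4 def {m} use {j,m}
  n5 def {e} use {m}

Live sets:
  live n0: ∅→{c,j,m}
  live n1: {c,j,m}→{c,j,m}
  live n2: {c,j,m}→{c,j,m}
  live n3: {c,j,m}→{j,m}
  live n4: {j,m}→{m}
  live n5: {m}→∅

Interference:
  c — {f,j,m}
  e — {m}
  f — {c,j,m}
  j — {c,f,m}
  m — {c,e,f,j}

Chromatic number:
  lower bound: {c,f,j,m} mutually conflict ⇒ χ ≥ 4
  assign c→c1 e→c1 f→c2 j→c3 m→c0 — no edge inside a register ⇒ χ ≤ 4
  χ = 4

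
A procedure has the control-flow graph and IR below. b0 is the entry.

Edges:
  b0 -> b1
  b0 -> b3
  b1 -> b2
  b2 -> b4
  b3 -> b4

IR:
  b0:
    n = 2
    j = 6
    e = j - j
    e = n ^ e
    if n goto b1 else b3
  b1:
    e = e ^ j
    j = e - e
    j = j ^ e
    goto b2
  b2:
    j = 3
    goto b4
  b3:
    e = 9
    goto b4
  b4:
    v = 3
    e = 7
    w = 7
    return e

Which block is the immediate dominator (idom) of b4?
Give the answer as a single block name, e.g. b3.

Answer: b0

Working:
idom tree: b1←b0 b2←b1 b3←b0 b4←b0
Join-block Dom:
  b4: preds {b2,b3}: {b0,b1,b2} ∩ {b0,b3} = {b0}; idom=b0

idom(b4) = b0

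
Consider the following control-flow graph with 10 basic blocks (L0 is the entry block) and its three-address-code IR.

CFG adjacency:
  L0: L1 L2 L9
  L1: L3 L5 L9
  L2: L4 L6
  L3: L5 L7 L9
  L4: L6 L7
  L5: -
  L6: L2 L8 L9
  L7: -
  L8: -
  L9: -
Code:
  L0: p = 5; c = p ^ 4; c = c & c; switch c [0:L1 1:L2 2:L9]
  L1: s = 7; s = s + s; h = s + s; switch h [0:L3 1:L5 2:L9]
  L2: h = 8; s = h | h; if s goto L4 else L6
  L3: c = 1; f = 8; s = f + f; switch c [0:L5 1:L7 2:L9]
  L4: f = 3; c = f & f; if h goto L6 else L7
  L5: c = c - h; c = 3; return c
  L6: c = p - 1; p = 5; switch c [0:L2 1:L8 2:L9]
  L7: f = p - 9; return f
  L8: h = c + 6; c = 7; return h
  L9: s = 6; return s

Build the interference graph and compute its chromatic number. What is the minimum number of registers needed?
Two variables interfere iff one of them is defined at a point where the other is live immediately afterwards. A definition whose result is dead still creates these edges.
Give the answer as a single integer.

Per-block:
  L0: def={c,p} ue=∅
  L1: def={h,s} ue=∅
  L2: def={h,s} ue=∅
  L3: def={c,f,s} ue=∅
  L4: def={c,f} ue={h}
  L5: def={c} ue={c,h}
  L6: def={c,p} ue={p}
  L7: def={f} ue={p}
  L8: def={c,h} ue={c}
  L9: def={s} ue=∅

Liveness:
  L0 li=∅ lo={c,p}
  L1 li={c,p} lo={c,h,p}
  L2 li={p} lo={h,p}
  L3 li={h,p} lo={c,h,p}
  L4 li={h,p} lo={p}
  L5 li={c,h} lo=∅
  L6 li={p} lo={c,p}
  L7 li={p} lo=∅
  L8 li={c} lo=∅
  L9 li=∅ lo=∅

Interference:
  c: {f,h,p,s}
  f: {c,h,p}
  h: {c,f,p,s}
  p: {c,f,h,s}
  s: {c,h,p}

Chromatic number:
  lower bound: {c,f,h,p} mutually conflict ⇒ χ ≥ 4
  4-colouring: r0={c}  r1={h}  r2={p}  r3={f,s}
  χ = 4

Answer: 4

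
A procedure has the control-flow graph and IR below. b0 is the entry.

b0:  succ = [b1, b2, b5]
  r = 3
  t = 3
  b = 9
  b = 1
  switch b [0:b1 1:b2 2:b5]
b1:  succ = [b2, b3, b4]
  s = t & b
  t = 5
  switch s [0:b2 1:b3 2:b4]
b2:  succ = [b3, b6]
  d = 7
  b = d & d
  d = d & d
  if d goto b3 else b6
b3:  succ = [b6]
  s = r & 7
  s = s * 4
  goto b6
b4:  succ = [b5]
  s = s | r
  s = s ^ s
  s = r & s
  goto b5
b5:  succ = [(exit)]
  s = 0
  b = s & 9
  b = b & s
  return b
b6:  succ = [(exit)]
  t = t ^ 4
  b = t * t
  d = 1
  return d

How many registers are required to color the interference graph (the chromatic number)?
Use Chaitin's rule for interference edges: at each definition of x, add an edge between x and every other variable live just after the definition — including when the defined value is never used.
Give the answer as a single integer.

def/use:
  b0: {b,r,t} / ∅
  b1: {s,t} / {b,t}
  b2: {b,d} / ∅
  b3: {s} / {r}
  b4: {s} / {r,s}
  b5: {b,s} / ∅
  b6: {b,d,t} / {t}

Backward fixpoint:
  b0 li=∅ lo={b,r,t}
  b1 li={b,r,t} lo={r,s,t}
  b2 li={r,t} lo={r,t}
  b3 li={r,t} lo={t}
  b4 li={r,s} lo=∅
  b5 li=∅ lo=∅
  b6 li={t} lo=∅

Conflict graph:
  b: {d,r,s,t}
  d: {b,r,t}
  r: {b,d,s,t}
  s: {b,r,t}
  t: {b,d,r,s}

Colouring:
  lower bound: {b,d,r,t} mutually conflict ⇒ χ ≥ 4
  assign b→R0 d→R3 r→R1 s→R3 t→R2 — no edge inside a register ⇒ χ ≤ 4
  χ = 4

Answer: 4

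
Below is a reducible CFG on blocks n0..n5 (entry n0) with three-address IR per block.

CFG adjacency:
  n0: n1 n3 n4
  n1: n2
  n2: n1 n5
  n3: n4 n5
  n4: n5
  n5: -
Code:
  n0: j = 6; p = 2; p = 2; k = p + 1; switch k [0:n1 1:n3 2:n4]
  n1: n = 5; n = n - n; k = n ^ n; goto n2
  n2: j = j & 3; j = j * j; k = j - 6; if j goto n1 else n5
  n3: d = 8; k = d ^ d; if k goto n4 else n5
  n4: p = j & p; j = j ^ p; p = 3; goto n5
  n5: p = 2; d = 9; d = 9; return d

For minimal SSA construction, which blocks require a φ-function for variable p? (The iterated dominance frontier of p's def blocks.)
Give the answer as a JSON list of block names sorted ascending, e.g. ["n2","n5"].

idom tree: n1←n0 n2←n1 n3←n0 n4←n0 n5←n0
Join-block Dom:
  n1: preds {n0,n2}: {n0} ∩ {n0,n1,n2} = {n0}; idom=n0
  n4: preds {n0,n3}: {n0} ∩ {n0,n3} = {n0}; idom=n0
  n5: preds {n2,n3,n4}: {n0,n1,n2} ∩ {n0,n3} ∩ {n0,n4} = {n0}; idom=n0

DF walk-up:
  join n1 pred n0: · stop@n0
  join n1 pred n2: n2→n1 stop@n0
  join n4 pred n0: · stop@n0
  join n4 pred n3: n3 stop@n0
  join n5 pred n2: n2→n1 stop@n0
  join n5 pred n3: n3 stop@n0
  join n5 pred n4: n4 stop@n0
  n0 → ∅
  n1 → {n1,n5}
  n2 → {n1,n5}
  n3 → {n4,n5}
  n4 → {n5}
  n5 → ∅

φ for p: defs {n0,n4,n5}
  DF⁺ = {n5}

Answer: ["n5"]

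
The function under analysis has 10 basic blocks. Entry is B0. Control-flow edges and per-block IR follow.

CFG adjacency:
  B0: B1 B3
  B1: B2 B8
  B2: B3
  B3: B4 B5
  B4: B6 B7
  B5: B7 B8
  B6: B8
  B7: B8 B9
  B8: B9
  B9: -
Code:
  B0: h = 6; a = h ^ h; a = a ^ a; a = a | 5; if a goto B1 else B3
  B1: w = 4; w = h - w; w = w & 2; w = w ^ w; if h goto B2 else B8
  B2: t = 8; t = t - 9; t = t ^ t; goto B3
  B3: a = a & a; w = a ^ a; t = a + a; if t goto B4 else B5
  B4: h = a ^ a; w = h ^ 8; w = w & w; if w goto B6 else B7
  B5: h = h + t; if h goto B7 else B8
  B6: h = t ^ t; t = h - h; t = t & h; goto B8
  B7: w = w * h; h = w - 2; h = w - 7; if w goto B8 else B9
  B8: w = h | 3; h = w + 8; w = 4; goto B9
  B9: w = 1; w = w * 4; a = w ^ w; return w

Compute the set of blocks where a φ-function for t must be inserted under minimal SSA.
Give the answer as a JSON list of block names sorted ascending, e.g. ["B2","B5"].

idom tree: B1←B0 B2←B1 B3←B0 B4←B3 B5←B3 B6←B4 B7←B3 B8←B0 B9←B0
Dom at joins:
  B3: preds {B0,B2}: {B0} ∩ {B0,B1,B2} = {B0}; idom=B0
  B7: preds {B4,B5}: {B0,B3,B4} ∩ {B0,B3,B5} = {B0,B3}; idom=B3
  B8: preds {B1,B5,B6,B7}: {B0,B1} ∩ {B0,B3,B5} ∩ {B0,B3,B4,B6} ∩ {B0,B3,B7} = {B0}; idom=B0
  B9: preds {B7,B8}: {B0,B3,B7} ∩ {B0,B8} = {B0}; idom=B0

Frontier:
  join B3 pred B0: · stop@B0
  join B3 pred B2: B2→B1 stop@B0
  join B7 pred B4: B4 stop@B3
  join B7 pred B5: B5 stop@B3
  join B8 pred B1: B1 stop@B0
  join B8 pred B5: B5→B3 stop@B0
  join B8 pred B6: B6→B4→B3 stop@B0
  join B8 pred B7: B7→B3 stop@B0
  join B9 pred B7: B7→B3 stop@B0
  join B9 pred B8: B8 stop@B0
  B0: DF=∅
  B1: DF={B3,B8}
  B2: DF={B3}
  B3: DF={B8,B9}
  B4: DF={B7,B8}
  B5: DF={B7,B8}
  B6: DF={B8}
  B7: DF={B8,B9}
  B8: DF={B9}
  B9: DF=∅

φ for t: defs {B2,B3,B6}
  DF⁺ = {B3,B8,B9}

Answer: ["B3", "B8", "B9"]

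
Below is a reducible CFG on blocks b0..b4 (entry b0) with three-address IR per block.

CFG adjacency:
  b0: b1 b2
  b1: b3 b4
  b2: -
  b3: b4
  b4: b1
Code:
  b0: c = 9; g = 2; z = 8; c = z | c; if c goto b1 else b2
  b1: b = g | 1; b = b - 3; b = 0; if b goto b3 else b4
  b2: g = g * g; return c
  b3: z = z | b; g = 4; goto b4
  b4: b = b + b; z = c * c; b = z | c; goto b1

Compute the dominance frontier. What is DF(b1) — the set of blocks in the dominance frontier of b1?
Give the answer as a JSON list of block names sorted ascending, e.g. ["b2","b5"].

Answer: ["b1"]

Analysis:
idom tree: b1←b0 b2←b0 b3←b1 b4←b1
Dom∩ at merges:
  b1: preds {b0,b4}: {b0} ∩ {b0,b1,b4} = {b0}; idom=b0
  b4: preds {b1,b3}: {b0,b1} ∩ {b0,b1,b3} = {b0,b1}; idom=b1

DF walk-up:
  b1←b0: walk · to b0
  b1←b4: walk b4→b1 to b0
  b4←b1: walk · to b1
  b4←b3: walk b3 to b1
  DF(b0)=∅
  DF(b1)={b1}
  DF(b2)=∅
  DF(b3)={b4}
  DF(b4)={b1}

DF(b1) = ["b1"]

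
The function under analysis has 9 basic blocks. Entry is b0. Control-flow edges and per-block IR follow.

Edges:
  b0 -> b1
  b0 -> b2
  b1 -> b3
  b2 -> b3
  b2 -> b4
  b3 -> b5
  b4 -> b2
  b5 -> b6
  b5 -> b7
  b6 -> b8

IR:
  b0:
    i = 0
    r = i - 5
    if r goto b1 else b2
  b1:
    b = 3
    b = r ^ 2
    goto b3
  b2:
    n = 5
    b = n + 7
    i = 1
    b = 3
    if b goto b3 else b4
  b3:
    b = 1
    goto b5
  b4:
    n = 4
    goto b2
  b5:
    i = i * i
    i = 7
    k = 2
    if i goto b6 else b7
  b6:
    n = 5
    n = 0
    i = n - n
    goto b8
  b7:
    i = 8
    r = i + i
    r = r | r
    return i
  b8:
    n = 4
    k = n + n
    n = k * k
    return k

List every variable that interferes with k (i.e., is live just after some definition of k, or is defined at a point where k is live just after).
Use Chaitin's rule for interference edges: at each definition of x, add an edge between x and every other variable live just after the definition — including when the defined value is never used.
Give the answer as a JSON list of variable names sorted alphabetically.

Answer: ["i", "n"]

Working:
Block summaries:
  b0 def {i,r} use ∅
  b1 def {b} use {r}
  b2 def {b,i,n} use ∅
  b3 def {b} use ∅
  b4 def {n} use ∅
  b5 def {i,k} use {i}
  b6 def {i,n} use ∅
  b7 def {i,r} use ∅
  b8 def {k,n} use ∅

Live sets:
  b0 li=∅ lo={i,r}
  b1 li={i,r} lo={i}
  b2 li=∅ lo={i}
  b3 li={i} lo={i}
  b4 li=∅ lo=∅
  b5 li={i} lo=∅
  b6 li=∅ lo=∅
  b7 li=∅ lo=∅
  b8 li=∅ lo=∅

Conflict graph:
  b — {i,r}
  i — {b,k,r}
  k — {i,n}
  n — {k}
  r — {b,i}

N(k) = ["i", "n"]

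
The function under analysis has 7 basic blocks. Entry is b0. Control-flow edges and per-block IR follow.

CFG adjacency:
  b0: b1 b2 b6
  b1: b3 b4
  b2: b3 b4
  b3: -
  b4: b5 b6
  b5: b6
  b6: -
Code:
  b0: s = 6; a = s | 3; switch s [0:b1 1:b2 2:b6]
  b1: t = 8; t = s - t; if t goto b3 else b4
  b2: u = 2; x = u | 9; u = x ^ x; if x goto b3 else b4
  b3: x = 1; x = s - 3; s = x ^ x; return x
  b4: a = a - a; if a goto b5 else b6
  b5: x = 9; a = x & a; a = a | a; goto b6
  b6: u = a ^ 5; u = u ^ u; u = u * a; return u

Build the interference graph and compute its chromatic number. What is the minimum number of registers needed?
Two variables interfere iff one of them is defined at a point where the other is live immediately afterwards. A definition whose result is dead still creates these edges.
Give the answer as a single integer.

Answer: 4

Derivation:
def/use:
  b0: def={a,s} ue=∅
  b1: def={t} ue={s}
  b2: def={u,x} ue=∅
  b3: def={s,x} ue={s}
  b4: def={a} ue={a}
  b5: def={a,x} ue={a}
  b6: def={u} ue={a}

Live sets:
  live b0: ∅→{a,s}
  live b1: {a,s}→{a,s}
  live b2: {a,s}→{a,s}
  live b3: {s}→∅
  live b4: {a}→{a}
  live b5: {a}→{a}
  live b6: {a}→∅

Interfere edges:
  a: {s,t,u,x}
  s: {a,t,u,x}
  t: {a,s}
  u: {a,s,x}
  x: {a,s,u}

Registers:
  {a,s,u,x} pairwise interfere (4-clique) ⇒ χ ≥ 4
  4-colouring: R0={a}  R1={s}  R2={t,u}  R3={x}
  χ = 4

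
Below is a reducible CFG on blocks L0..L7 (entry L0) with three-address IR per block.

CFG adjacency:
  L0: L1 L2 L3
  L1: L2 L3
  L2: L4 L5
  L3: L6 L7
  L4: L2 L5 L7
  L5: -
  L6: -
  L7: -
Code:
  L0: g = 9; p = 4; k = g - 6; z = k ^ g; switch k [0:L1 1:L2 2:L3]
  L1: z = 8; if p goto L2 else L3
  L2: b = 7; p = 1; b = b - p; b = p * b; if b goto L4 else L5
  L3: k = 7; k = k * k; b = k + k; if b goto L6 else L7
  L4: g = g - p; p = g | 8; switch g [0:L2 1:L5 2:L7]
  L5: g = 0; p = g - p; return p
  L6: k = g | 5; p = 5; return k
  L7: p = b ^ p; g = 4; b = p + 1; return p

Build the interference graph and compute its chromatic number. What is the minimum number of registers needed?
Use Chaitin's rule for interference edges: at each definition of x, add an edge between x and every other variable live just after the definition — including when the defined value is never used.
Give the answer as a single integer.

Per-block:
  L0: def={g,k,p,z} ue=∅
  L1: def={z} ue={p}
  L2: def={b,p} ue=∅
  L3: def={b,k} ue=∅
  L4: def={g,p} ue={g,p}
  L5: def={g,p} ue={p}
  L6: def={k,p} ue={g}
  L7: def={b,g,p} ue={b,p}

Live sets:
  L0 li=∅ lo={g,p}
  L1 li={g,p} lo={g,p}
  L2 li={g} lo={b,g,p}
  L3 li={g,p} lo={b,g,p}
  L4 li={b,g,p} lo={b,g,p}
  L5 li={p} lo=∅
  L6 li={g} lo=∅
  L7 li={b,p} lo=∅

Interference:
  b: {g,p}
  g: {b,k,p,z}
  k: {g,p,z}
  p: {b,g,k,z}
  z: {g,k,p}

Registers:
  lower bound: {g,k,p,z} mutually conflict ⇒ χ ≥ 4
  assign b→r2 g→r0 k→r2 p→r1 z→r3 — no edge inside a register ⇒ χ ≤ 4
  χ = 4

Answer: 4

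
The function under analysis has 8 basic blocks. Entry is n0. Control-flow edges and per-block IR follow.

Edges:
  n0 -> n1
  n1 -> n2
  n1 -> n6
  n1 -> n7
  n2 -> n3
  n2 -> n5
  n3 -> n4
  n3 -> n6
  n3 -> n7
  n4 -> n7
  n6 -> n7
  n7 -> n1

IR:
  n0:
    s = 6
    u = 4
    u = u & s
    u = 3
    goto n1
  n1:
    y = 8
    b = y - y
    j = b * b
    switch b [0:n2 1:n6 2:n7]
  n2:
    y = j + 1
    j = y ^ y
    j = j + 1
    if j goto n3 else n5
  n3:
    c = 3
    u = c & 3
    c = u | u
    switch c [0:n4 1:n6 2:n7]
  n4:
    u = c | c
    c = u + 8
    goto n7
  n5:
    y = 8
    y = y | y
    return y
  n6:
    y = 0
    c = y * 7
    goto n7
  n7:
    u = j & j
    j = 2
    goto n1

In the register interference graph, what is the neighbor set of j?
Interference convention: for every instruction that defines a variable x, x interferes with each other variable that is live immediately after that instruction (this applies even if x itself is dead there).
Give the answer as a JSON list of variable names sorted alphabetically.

def/use:
  n0: {s,u} / ∅
  n1: {b,j,y} / ∅
  n2: {j,y} / {j}
  n3: {c,u} / ∅
  n4: {c,u} / {c}
  n5: {y} / ∅
  n6: {c,y} / ∅
  n7: {j,u} / {j}

Live sets:
  n0: in=∅ out=∅
  n1: in=∅ out={j}
  n2: in={j} out={j}
  n3: in={j} out={c,j}
  n4: in={c,j} out={j}
  n5: in=∅ out=∅
  n6: in={j} out={j}
  n7: in={j} out=∅

Interfere edges:
  b — {j}
  c — {j}
  j — {b,c,u,y}
  s — {u}
  u — {j,s}
  y — {j}

N(j) = ["b", "c", "u", "y"]

Answer: ["b", "c", "u", "y"]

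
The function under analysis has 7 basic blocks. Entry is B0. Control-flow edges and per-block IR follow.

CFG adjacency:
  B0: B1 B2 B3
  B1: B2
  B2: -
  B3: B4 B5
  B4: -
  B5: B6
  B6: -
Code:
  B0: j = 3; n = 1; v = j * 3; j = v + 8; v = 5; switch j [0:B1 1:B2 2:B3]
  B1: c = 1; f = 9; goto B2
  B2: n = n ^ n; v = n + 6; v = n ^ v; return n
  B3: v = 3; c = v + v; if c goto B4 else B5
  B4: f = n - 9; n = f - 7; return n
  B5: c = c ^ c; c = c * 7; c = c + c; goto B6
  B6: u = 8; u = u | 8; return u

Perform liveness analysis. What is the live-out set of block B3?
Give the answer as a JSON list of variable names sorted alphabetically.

Answer: ["c", "n"]

Analysis:
Block summaries:
  B0 def {j,n,v} use ∅
  B1 def {c,f} use ∅
  B2 def {n,v} use {n}
  B3 def {c,v} use ∅
  B4 def {f,n} use {n}
  B5 def {c} use {c}
  B6 def {u} use ∅

Live sets:
  B0 li=∅ lo={n}
  B1 li={n} lo={n}
  B2 li={n} lo=∅
  B3 li={n} lo={c,n}
  B4 li={n} lo=∅
  B5 li={c} lo=∅
  B6 li=∅ lo=∅

live-out(B3) = ["c", "n"]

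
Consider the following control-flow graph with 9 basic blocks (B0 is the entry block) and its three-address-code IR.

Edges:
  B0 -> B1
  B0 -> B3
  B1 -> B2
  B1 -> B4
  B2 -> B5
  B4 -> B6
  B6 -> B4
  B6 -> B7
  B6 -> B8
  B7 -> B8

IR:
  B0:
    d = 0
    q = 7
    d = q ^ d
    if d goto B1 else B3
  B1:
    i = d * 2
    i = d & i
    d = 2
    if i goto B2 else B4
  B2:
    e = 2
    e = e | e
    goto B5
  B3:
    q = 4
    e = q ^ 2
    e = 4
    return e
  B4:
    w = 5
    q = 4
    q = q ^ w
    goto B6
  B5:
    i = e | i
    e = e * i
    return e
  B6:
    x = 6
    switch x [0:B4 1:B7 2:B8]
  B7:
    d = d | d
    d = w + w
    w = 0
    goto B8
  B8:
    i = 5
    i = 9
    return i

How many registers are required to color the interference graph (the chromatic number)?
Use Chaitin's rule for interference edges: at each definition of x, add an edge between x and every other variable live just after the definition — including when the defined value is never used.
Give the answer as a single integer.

Answer: 3

Working:
Per-block:
  B0 def {d,q} use ∅
  B1 def {d,i} use {d}
  B2 def {e} use ∅
  B3 def {e,q} use ∅
  B4 def {q,w} use ∅
  B5 def {e,i} use {e,i}
  B6 def {x} use ∅
  B7 def {d,w} use {d,w}
  B8 def {i} use ∅

Live sets:
  B0: in=∅ out={d}
  B1: in={d} out={d,i}
  B2: in={i} out={e,i}
  B3: in=∅ out=∅
  B4: in={d} out={d,w}
  B5: in={e,i} out=∅
  B6: in={d,w} out={d,w}
  B7: in={d,w} out=∅
  B8: in=∅ out=∅

Interference:
  d: {i,q,w,x}
  e: {i}
  i: {d,e}
  q: {d,w}
  w: {d,q,x}
  x: {d,w}

Registers:
  {d,q,w} pairwise interfere (3-clique) ⇒ χ ≥ 3
  assign d→R0 e→R0 i→R1 q→R2 w→R1 x→R2 — no edge inside a register ⇒ χ ≤ 3
  χ = 3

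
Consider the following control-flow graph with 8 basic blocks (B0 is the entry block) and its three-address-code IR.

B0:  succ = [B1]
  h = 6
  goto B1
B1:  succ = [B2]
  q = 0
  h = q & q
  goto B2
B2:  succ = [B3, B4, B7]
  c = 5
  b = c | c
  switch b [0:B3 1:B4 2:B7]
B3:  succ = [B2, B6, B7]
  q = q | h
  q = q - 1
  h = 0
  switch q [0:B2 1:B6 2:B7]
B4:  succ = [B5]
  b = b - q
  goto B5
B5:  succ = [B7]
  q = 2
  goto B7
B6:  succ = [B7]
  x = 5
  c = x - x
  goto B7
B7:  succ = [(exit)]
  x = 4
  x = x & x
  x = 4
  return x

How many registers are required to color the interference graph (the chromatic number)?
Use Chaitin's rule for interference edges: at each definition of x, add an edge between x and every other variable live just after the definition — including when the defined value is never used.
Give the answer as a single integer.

def/use:
  B0: {h} / ∅
  B1: {h,q} / ∅
  B2: {b,c} / ∅
  B3: {h,q} / {h,q}
  B4: {b} / {b,q}
  B5: {q} / ∅
  B6: {c,x} / ∅
  B7: {x} / ∅

Liveness:
  live B0: ∅→∅
  live B1: ∅→{h,q}
  live B2: {h,q}→{b,h,q}
  live B3: {h,q}→{h,q}
  live B4: {b,q}→∅
  live B5: ∅→∅
  live B6: ∅→∅
  live B7: ∅→∅

Conflict graph:
  b↔{h,q}
  c↔{h,q}
  h↔{b,c,q}
  q↔{b,c,h}
  x↔∅

Chromatic number:
  {b,h,q} pairwise interfere (3-clique) ⇒ χ ≥ 3
  3-colouring: r0={h,x}  r1={q}  r2={b,c}
  χ = 3

Answer: 3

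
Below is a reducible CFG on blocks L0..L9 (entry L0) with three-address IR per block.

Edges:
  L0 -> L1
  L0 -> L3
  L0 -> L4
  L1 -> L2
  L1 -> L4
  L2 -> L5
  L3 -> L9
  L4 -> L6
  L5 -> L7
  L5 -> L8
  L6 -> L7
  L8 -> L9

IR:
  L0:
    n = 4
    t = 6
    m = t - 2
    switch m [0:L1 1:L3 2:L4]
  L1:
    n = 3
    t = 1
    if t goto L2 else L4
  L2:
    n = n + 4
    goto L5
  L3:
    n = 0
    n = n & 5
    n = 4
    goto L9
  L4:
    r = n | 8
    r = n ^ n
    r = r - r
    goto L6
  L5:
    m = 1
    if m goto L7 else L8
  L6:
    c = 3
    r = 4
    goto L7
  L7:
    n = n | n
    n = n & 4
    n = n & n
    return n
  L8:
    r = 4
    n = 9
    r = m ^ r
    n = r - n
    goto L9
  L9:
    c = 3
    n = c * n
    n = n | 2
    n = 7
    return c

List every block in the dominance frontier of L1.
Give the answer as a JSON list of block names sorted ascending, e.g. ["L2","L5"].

idom tree: L1←L0 L2←L1 L3←L0 L4←L0 L5←L2 L6←L4 L7←L0 L8←L5 L9←L0
Join-block Dom:
  L4: preds {L0,L1}: {L0} ∩ {L0,L1} = {L0}; idom=L0
  L7: preds {L5,L6}: {L0,L1,L2,L5} ∩ {L0,L4,L6} = {L0}; idom=L0
  L9: preds {L3,L8}: {L0,L3} ∩ {L0,L1,L2,L5,L8} = {L0}; idom=L0

Frontier:
  join L4 pred L0: · stop@L0
  join L4 pred L1: L1 stop@L0
  join L7 pred L5: L5→L2→L1 stop@L0
  join L7 pred L6: L6→L4 stop@L0
  join L9 pred L3: L3 stop@L0
  join L9 pred L8: L8→L5→L2→L1 stop@L0
  DF(L0)=∅
  DF(L1)={L4,L7,L9}
  DF(L2)={L7,L9}
  DF(L3)={L9}
  DF(L4)={L7}
  DF(L5)={L7,L9}
  DF(L6)={L7}
  DF(L7)=∅
  DF(L8)={L9}
  DF(L9)=∅

DF(L1) = ["L4", "L7", "L9"]

Answer: ["L4", "L7", "L9"]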